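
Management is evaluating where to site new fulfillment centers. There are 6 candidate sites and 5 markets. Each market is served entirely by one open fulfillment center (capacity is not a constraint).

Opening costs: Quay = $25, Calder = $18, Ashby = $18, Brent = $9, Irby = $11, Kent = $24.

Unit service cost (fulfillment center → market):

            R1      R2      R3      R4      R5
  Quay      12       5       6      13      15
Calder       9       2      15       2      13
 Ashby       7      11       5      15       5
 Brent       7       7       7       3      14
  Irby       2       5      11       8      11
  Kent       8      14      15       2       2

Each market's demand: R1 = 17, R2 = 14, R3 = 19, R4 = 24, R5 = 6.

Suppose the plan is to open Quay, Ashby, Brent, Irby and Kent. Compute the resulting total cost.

Each market is assigned to its cheapest site among the open ones.
{Quay, Ashby, Brent, Irby, Kent}: R1→Irby 2·17=34, R2→Quay 5·14=70, R3→Ashby 5·19=95, R4→Kent 2·24=48, R5→Kent 2·6=12. Service 259; fixed 87; total 346.

Total cost: 346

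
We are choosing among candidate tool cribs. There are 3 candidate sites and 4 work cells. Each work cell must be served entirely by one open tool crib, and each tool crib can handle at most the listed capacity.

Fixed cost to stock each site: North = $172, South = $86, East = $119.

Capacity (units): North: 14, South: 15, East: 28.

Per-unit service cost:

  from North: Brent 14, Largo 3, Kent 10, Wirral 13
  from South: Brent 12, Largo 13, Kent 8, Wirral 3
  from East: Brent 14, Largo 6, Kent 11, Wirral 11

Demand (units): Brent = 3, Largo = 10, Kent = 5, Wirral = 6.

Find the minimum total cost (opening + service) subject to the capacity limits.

Open {East}: Brent→East 14·3=42, Largo→East 6·10=60, Kent→East 11·5=55, Wirral→East 11·6=66.
Loads: East carries 24/28. Service 223; fixed 119; total 342.
Next best feasible plan costs 359.

Minimum total cost: 342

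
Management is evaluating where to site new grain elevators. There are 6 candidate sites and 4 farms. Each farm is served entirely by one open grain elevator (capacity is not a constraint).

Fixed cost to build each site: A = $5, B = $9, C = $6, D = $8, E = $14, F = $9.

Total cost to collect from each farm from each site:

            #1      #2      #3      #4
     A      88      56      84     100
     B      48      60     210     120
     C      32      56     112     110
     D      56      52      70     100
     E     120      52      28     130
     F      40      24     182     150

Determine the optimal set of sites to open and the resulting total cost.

Open A, C, E and F; minimum total cost 218.

For any fixed open set, each farm goes to its cheapest open site; total = fixed + service.
{A, C, E, F}: #1→C 32, #2→F 24, #3→E 28, #4→A 100. Service 184; fixed 34; total 218.
{A, E, F}: service 192 + fixed 28 = 220
{C, D, E, F}: service 184 + fixed 37 = 221
{A, B, C, D, E, F}: service 184 + fixed 51 = 235
No other subset beats 218.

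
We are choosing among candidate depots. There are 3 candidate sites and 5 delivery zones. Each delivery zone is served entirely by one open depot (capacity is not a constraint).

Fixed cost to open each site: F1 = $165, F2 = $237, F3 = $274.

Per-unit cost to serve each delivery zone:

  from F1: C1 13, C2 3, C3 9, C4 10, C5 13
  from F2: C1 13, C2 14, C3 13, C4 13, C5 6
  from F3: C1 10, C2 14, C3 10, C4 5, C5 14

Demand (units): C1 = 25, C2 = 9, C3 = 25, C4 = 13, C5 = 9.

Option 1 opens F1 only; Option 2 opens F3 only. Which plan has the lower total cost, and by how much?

Option 1 is cheaper by 102.

Option 1: {F1}: C1→F1 13·25=325, C2→F1 3·9=27, C3→F1 9·25=225, C4→F1 10·13=130, C5→F1 13·9=117. Service 824; fixed 165; total 989.
Option 2: {F3}: C1→F3 10·25=250, C2→F3 14·9=126, C3→F3 10·25=250, C4→F3 5·13=65, C5→F3 14·9=126. Service 817; fixed 274; total 1091.
Difference: |989 − 1091| = 102.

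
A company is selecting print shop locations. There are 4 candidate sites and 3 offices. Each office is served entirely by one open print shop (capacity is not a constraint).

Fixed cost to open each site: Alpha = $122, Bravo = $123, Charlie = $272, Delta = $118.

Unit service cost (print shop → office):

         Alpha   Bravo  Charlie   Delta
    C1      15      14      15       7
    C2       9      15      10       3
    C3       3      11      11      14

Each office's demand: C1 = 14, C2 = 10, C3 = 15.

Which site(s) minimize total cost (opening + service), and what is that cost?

Open Alpha and Delta; minimum total cost 413.

For any fixed open set, each office goes to its cheapest open site; total = fixed + service.
{Alpha, Delta}: C1→Delta 7·14=98, C2→Delta 3·10=30, C3→Alpha 3·15=45. Service 173; fixed 240; total 413.
{Delta}: service 338 + fixed 118 = 456
{Alpha}: service 345 + fixed 122 = 467
{Alpha, Bravo, Charlie, Delta}: service 173 + fixed 635 = 808
No other subset beats 413.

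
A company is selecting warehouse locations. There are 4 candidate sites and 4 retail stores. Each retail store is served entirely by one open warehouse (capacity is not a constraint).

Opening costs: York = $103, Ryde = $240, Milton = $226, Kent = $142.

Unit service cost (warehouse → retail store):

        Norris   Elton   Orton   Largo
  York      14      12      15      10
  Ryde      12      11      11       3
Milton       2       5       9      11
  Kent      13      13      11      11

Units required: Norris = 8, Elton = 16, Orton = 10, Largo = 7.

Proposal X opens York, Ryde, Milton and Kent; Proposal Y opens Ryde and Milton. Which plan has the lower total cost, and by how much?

Proposal Y is cheaper by 245.

Proposal X: {York, Ryde, Milton, Kent}: Norris→Milton 2·8=16, Elton→Milton 5·16=80, Orton→Milton 9·10=90, Largo→Ryde 3·7=21. Service 207; fixed 711; total 918.
Proposal Y: {Ryde, Milton}: Norris→Milton 2·8=16, Elton→Milton 5·16=80, Orton→Milton 9·10=90, Largo→Ryde 3·7=21. Service 207; fixed 466; total 673.
Difference: |918 − 673| = 245.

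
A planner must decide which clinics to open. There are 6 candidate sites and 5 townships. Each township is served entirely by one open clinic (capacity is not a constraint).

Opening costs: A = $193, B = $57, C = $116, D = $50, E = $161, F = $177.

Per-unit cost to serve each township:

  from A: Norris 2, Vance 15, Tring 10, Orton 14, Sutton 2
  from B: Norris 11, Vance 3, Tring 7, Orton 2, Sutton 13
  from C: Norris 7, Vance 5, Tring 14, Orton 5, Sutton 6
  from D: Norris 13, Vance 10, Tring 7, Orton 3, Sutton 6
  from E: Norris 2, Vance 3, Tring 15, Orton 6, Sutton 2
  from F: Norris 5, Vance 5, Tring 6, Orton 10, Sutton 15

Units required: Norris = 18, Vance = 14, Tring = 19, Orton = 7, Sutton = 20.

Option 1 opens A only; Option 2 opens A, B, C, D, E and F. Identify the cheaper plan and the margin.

Option 1 is cheaper by 233.

Option 1: {A}: Norris→A 2·18=36, Vance→A 15·14=210, Tring→A 10·19=190, Orton→A 14·7=98, Sutton→A 2·20=40. Service 574; fixed 193; total 767.
Option 2: {A, B, C, D, E, F}: Norris→A 2·18=36, Vance→B 3·14=42, Tring→F 6·19=114, Orton→B 2·7=14, Sutton→A 2·20=40. Service 246; fixed 754; total 1000.
Difference: |767 − 1000| = 233.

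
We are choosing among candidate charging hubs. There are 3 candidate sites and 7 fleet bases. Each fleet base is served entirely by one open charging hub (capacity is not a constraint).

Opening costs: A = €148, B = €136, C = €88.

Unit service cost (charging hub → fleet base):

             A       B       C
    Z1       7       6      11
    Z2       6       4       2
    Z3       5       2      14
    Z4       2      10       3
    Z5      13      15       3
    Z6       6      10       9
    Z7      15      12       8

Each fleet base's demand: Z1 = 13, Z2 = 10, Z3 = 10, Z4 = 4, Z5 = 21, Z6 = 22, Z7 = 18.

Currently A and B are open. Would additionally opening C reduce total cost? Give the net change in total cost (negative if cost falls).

Current service cost with {A, B}: 767.
Adding C: each fleet base re-picks its cheapest; new service cost 465, saving 302.
Extra fixed cost: 88. Net change = 88 − 302 = -214.
(Totals: 1051 → 837.)

Yes — net change −214 (cost falls by 214).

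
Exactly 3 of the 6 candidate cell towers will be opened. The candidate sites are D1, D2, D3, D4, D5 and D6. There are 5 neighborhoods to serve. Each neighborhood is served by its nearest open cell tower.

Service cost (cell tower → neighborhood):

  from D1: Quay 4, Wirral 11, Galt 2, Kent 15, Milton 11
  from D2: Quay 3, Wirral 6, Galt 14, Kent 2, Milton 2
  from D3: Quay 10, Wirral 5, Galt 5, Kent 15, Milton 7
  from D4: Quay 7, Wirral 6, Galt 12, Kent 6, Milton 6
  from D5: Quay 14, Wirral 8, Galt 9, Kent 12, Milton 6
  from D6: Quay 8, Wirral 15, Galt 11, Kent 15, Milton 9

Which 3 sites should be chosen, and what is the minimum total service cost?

With exactly 3 open, each neighborhood uses its cheapest among the chosen.
{D1, D2, D3}: Quay→D2 3, Wirral→D3 5, Galt→D1 2, Kent→D2 2, Milton→D2 2. Service cost 14.
{D1, D2, D4}: service cost 15
{D1, D2, D5}: service cost 15
Among all 20 size-3 choices, {D1, D2, D3} is lowest.

Choose D1, D2 and D3; total service cost 14.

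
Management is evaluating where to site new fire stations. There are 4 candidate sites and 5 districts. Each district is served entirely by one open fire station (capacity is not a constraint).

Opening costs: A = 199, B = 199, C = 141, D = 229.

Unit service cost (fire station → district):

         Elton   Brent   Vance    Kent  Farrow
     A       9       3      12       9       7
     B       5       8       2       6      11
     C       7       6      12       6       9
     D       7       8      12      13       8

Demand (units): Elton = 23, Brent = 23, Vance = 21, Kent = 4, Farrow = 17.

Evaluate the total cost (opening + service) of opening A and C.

Total cost: 965

Each district is assigned to its cheapest site among the open ones.
{A, C}: Elton→C 7·23=161, Brent→A 3·23=69, Vance→A 12·21=252, Kent→C 6·4=24, Farrow→A 7·17=119. Service 625; fixed 340; total 965.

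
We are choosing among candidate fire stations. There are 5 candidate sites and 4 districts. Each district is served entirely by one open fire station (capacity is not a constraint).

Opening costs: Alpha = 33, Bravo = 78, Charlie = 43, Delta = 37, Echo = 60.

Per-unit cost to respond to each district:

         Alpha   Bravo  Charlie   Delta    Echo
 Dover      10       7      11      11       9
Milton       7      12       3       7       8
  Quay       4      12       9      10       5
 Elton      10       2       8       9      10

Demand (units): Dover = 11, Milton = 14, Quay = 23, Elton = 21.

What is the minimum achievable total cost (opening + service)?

For any fixed open set, each district goes to its cheapest open site; total = fixed + service.
{Alpha, Bravo, Charlie}: Dover→Bravo 7·11=77, Milton→Charlie 3·14=42, Quay→Alpha 4·23=92, Elton→Bravo 2·21=42. Service 253; fixed 154; total 407.
{Alpha, Bravo}: service 309 + fixed 111 = 420
{Alpha, Bravo, Charlie, Delta}: service 253 + fixed 191 = 444
{Alpha, Bravo, Charlie, Delta, Echo}: Dover→Bravo 7·11=77, Milton→Charlie 3·14=42, Quay→Alpha 4·23=92, Elton→Bravo 2·21=42. Service 253; fixed 251; total 504.
No other subset beats 407.

Minimum total cost: 407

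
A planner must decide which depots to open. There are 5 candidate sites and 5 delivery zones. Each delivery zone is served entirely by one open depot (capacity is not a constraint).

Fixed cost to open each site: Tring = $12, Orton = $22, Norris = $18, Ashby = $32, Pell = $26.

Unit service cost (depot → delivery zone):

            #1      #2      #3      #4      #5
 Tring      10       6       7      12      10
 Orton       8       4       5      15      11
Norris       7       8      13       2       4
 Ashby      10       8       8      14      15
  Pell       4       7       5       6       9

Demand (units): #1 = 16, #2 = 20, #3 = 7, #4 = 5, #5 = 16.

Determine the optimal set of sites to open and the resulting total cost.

Open Orton, Norris and Pell; minimum total cost 319.

For any fixed open set, each delivery zone goes to its cheapest open site; total = fixed + service.
{Orton, Norris, Pell}: #1→Pell 4·16=64, #2→Orton 4·20=80, #3→Orton 5·7=35, #4→Norris 2·5=10, #5→Norris 4·16=64. Service 253; fixed 66; total 319.
{Tring, Orton, Norris, Pell}: #1→Pell 4·16=64, #2→Orton 4·20=80, #3→Orton 5·7=35, #4→Norris 2·5=10, #5→Norris 4·16=64. Service 253; fixed 78; total 331.
{Orton, Norris}: #1→Norris 7·16=112, #2→Orton 4·20=80, #3→Orton 5·7=35, #4→Norris 2·5=10, #5→Norris 4·16=64. Service 301; fixed 40; total 341.
{Tring, Orton, Norris, Ashby, Pell}: service 253 + fixed 110 = 363
No other subset beats 319.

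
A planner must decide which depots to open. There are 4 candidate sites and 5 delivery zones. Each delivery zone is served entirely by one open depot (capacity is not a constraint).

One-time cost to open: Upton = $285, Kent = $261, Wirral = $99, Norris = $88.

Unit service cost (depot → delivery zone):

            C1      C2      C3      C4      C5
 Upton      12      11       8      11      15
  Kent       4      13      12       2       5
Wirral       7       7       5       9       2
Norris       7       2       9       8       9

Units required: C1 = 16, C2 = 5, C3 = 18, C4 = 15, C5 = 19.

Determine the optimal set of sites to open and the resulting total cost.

For any fixed open set, each delivery zone goes to its cheapest open site; total = fixed + service.
{Wirral}: C1→Wirral 7·16=112, C2→Wirral 7·5=35, C3→Wirral 5·18=90, C4→Wirral 9·15=135, C5→Wirral 2·19=38. Service 410; fixed 99; total 509.
{Wirral, Norris}: C1→Wirral 7·16=112, C2→Norris 2·5=10, C3→Wirral 5·18=90, C4→Norris 8·15=120, C5→Wirral 2·19=38. Service 370; fixed 187; total 557.
{Kent, Wirral}: C1→Kent 4·16=64, C2→Wirral 7·5=35, C3→Wirral 5·18=90, C4→Kent 2·15=30, C5→Wirral 2·19=38. Service 257; fixed 360; total 617.
{Upton, Kent, Wirral, Norris}: C1→Kent 4·16=64, C2→Norris 2·5=10, C3→Wirral 5·18=90, C4→Kent 2·15=30, C5→Wirral 2·19=38. Service 232; fixed 733; total 965.
No other subset beats 509.

Open Wirral only; minimum total cost 509.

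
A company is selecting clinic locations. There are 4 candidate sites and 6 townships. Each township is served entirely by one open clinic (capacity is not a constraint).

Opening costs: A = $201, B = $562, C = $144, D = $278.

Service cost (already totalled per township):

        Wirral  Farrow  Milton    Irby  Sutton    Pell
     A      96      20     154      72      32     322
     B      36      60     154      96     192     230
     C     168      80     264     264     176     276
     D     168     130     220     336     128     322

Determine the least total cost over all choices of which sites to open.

Minimum total cost: 897

For any fixed open set, each township goes to its cheapest open site; total = fixed + service.
{A}: Wirral→A 96, Farrow→A 20, Milton→A 154, Irby→A 72, Sutton→A 32, Pell→A 322. Service 696; fixed 201; total 897.
{A, C}: service 650 + fixed 345 = 995
{A, D}: Wirral→A 96, Farrow→A 20, Milton→A 154, Irby→A 72, Sutton→A 32, Pell→A 322. Service 696; fixed 479; total 1175.
{A, B, C, D}: service 544 + fixed 1185 = 1729
No other subset beats 897.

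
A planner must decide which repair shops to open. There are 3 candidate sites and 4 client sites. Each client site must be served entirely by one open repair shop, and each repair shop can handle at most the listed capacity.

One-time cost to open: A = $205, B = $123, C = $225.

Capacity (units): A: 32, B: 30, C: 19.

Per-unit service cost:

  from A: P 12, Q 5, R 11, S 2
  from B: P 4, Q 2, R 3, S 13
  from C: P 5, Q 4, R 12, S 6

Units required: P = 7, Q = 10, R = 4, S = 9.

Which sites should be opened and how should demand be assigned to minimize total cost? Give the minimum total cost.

Open {B}: P→B 4·7=28, Q→B 2·10=20, R→B 3·4=12, S→B 13·9=117.
Loads: B carries 30/30. Service 177; fixed 123; total 300.
Next best feasible plan costs 401.

Minimum total cost: 300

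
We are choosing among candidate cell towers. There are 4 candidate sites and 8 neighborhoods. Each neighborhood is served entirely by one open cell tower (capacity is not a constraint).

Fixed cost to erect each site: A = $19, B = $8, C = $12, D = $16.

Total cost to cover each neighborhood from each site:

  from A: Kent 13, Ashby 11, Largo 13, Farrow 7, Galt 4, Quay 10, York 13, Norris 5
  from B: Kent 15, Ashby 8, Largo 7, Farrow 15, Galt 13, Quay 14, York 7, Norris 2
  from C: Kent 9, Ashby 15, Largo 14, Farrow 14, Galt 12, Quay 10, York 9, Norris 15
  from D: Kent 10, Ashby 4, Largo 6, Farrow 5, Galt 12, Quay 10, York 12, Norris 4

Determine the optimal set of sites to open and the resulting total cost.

For any fixed open set, each neighborhood goes to its cheapest open site; total = fixed + service.
{D}: Kent→D 10, Ashby→D 4, Largo→D 6, Farrow→D 5, Galt→D 12, Quay→D 10, York→D 12, Norris→D 4. Service 63; fixed 16; total 79.
{B, D}: Kent→D 10, Ashby→D 4, Largo→D 6, Farrow→D 5, Galt→D 12, Quay→D 10, York→B 7, Norris→B 2. Service 56; fixed 24; total 80.
{A, B}: service 58 + fixed 27 = 85
{A, B, C, D}: Kent→C 9, Ashby→D 4, Largo→D 6, Farrow→D 5, Galt→A 4, Quay→A 10, York→B 7, Norris→B 2. Service 47; fixed 55; total 102.
No other subset beats 79.

Open D only; minimum total cost 79.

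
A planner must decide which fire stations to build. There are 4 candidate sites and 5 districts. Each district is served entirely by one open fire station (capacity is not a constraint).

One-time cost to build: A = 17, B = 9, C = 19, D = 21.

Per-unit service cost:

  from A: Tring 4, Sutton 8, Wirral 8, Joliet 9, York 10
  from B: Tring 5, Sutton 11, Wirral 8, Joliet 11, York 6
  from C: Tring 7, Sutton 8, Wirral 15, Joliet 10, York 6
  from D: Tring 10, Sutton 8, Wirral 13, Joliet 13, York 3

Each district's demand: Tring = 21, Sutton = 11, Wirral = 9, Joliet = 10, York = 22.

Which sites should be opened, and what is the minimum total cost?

Open A and D; minimum total cost 438.

For any fixed open set, each district goes to its cheapest open site; total = fixed + service.
{A, D}: Tring→A 4·21=84, Sutton→A 8·11=88, Wirral→A 8·9=72, Joliet→A 9·10=90, York→D 3·22=66. Service 400; fixed 38; total 438.
{A, B, D}: Tring→A 4·21=84, Sutton→A 8·11=88, Wirral→A 8·9=72, Joliet→A 9·10=90, York→D 3·22=66. Service 400; fixed 47; total 447.
{A, C, D}: Tring→A 4·21=84, Sutton→A 8·11=88, Wirral→A 8·9=72, Joliet→A 9·10=90, York→D 3·22=66. Service 400; fixed 57; total 457.
{A, B, C, D}: Tring→A 4·21=84, Sutton→A 8·11=88, Wirral→A 8·9=72, Joliet→A 9·10=90, York→D 3·22=66. Service 400; fixed 66; total 466.
(All 15 nonempty subsets were checked; A and D is lowest.)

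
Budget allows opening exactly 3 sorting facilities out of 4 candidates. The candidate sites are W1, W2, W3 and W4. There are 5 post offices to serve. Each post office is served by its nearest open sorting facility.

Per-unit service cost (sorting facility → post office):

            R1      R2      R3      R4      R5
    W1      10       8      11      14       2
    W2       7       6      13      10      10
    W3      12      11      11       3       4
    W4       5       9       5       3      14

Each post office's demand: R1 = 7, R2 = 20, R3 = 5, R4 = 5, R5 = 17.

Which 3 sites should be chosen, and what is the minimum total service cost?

With exactly 3 open, each post office uses its cheapest among the chosen.
{W1, W2, W4}: R1→W4 5·7=35, R2→W2 6·20=120, R3→W4 5·5=25, R4→W4 3·5=15, R5→W1 2·17=34. Service cost 229.
{W2, W3, W4}: service cost 263
{W1, W3, W4}: service cost 269
Among all 4 size-3 choices, {W1, W2, W4} is lowest.

Choose W1, W2 and W4; total service cost 229.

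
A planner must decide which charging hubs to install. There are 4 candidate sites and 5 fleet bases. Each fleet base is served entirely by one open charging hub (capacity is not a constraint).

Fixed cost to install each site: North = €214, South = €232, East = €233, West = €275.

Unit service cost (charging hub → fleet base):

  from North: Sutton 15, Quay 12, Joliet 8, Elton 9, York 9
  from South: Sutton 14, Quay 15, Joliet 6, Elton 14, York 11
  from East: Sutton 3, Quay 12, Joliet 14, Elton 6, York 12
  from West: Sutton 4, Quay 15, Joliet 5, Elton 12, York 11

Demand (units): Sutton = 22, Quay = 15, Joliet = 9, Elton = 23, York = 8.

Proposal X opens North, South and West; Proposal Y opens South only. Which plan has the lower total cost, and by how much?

Proposal X: {North, South, West}: Sutton→West 4·22=88, Quay→North 12·15=180, Joliet→West 5·9=45, Elton→North 9·23=207, York→North 9·8=72. Service 592; fixed 721; total 1313.
Proposal Y: {South}: Sutton→South 14·22=308, Quay→South 15·15=225, Joliet→South 6·9=54, Elton→South 14·23=322, York→South 11·8=88. Service 997; fixed 232; total 1229.
Difference: |1313 − 1229| = 84.

Proposal Y is cheaper by 84.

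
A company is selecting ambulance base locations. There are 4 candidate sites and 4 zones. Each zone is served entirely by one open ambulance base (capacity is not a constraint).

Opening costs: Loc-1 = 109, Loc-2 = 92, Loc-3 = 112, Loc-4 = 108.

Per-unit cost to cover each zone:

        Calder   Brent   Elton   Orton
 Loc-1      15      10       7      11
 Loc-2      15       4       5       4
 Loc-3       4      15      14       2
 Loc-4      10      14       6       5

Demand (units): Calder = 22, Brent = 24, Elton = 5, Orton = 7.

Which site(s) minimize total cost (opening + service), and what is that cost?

For any fixed open set, each zone goes to its cheapest open site; total = fixed + service.
{Loc-2, Loc-3}: Calder→Loc-3 4·22=88, Brent→Loc-2 4·24=96, Elton→Loc-2 5·5=25, Orton→Loc-3 2·7=14. Service 223; fixed 204; total 427.
{Loc-2, Loc-3, Loc-4}: service 223 + fixed 312 = 535
{Loc-1, Loc-2, Loc-3}: service 223 + fixed 313 = 536
{Loc-1, Loc-2, Loc-3, Loc-4}: Calder→Loc-3 4·22=88, Brent→Loc-2 4·24=96, Elton→Loc-2 5·5=25, Orton→Loc-3 2·7=14. Service 223; fixed 421; total 644.
(All 15 nonempty subsets were checked; Loc-2 and Loc-3 is lowest.)

Open Loc-2 and Loc-3; minimum total cost 427.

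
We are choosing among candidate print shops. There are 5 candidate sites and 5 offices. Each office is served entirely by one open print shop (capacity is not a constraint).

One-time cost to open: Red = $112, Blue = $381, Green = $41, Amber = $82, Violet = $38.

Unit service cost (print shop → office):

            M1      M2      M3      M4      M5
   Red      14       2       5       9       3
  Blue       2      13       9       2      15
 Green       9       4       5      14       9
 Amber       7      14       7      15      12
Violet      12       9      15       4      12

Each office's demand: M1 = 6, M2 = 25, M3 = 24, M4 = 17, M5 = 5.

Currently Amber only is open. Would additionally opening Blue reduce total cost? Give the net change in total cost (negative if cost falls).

No — net change +105 (cost rises by 105).

Current service cost with {Amber}: 875.
Adding Blue: each office re-picks its cheapest; new service cost 599, saving 276.
Extra fixed cost: 381. Net change = 381 − 276 = 105.
(Totals: 957 → 1062.)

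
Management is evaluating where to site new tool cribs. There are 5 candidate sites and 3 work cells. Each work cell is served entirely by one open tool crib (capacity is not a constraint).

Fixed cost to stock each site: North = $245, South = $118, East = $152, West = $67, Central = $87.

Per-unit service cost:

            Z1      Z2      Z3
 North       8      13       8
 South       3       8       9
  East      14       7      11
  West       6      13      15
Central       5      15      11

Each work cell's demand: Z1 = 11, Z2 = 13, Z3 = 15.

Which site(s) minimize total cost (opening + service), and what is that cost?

For any fixed open set, each work cell goes to its cheapest open site; total = fixed + service.
{South}: Z1→South 3·11=33, Z2→South 8·13=104, Z3→South 9·15=135. Service 272; fixed 118; total 390.
{South, West}: service 272 + fixed 185 = 457
{South, Central}: service 272 + fixed 205 = 477
{North, South, East, West, Central}: Z1→South 3·11=33, Z2→East 7·13=91, Z3→North 8·15=120. Service 244; fixed 669; total 913.
No other subset beats 390.

Open South only; minimum total cost 390.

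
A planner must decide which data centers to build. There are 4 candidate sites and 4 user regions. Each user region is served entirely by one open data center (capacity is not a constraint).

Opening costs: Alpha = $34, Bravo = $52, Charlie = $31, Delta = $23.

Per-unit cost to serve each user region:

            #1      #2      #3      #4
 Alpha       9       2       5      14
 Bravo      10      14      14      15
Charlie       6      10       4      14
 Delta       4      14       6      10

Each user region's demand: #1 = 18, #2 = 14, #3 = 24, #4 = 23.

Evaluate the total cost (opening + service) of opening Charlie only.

Total cost: 697

Each user region is assigned to its cheapest site among the open ones.
{Charlie}: #1→Charlie 6·18=108, #2→Charlie 10·14=140, #3→Charlie 4·24=96, #4→Charlie 14·23=322. Service 666; fixed 31; total 697.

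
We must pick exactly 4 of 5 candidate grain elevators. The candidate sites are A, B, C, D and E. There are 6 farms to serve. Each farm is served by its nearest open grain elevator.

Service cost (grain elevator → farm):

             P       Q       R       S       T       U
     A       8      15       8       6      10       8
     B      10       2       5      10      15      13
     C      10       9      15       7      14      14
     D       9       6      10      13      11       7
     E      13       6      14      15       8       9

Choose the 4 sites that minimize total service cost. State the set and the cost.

Choose A, B, D and E; total service cost 36.

With exactly 4 open, each farm uses its cheapest among the chosen.
{A, B, D, E}: P→A 8, Q→B 2, R→B 5, S→A 6, T→E 8, U→D 7. Service cost 36.
{A, B, C, E}: service cost 37
{A, B, C, D}: service cost 38
Among all 5 size-4 choices, {A, B, D, E} is lowest.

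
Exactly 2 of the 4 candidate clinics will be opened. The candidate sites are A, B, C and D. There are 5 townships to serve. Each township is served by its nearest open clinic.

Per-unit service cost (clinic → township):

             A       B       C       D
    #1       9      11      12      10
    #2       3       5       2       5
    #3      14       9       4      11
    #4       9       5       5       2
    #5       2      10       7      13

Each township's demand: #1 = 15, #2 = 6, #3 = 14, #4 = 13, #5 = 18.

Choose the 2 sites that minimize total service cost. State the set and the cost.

With exactly 2 open, each township uses its cheapest among the chosen.
{A, C}: #1→A 9·15=135, #2→C 2·6=12, #3→C 4·14=56, #4→C 5·13=65, #5→A 2·18=36. Service cost 304.
{A, D}: service cost 369
{C, D}: service cost 370
Among all 6 size-2 choices, {A, C} is lowest.

Choose A and C; total service cost 304.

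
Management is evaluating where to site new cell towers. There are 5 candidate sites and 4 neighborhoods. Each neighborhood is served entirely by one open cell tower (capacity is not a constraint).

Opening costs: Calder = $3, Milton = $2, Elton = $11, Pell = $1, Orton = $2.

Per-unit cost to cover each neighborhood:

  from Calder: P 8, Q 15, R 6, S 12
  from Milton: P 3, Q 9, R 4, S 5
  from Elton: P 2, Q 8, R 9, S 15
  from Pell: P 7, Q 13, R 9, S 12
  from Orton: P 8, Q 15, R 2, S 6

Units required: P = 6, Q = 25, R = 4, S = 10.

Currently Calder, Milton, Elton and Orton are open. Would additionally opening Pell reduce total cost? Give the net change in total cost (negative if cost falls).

Current service cost with {Calder, Milton, Elton, Orton}: 270.
Adding Pell: each neighborhood re-picks its cheapest; new service cost 270, saving 0.
Extra fixed cost: 1. Net change = 1 − 0 = 1.
(Totals: 288 → 289.)

No — net change +1 (cost rises by 1).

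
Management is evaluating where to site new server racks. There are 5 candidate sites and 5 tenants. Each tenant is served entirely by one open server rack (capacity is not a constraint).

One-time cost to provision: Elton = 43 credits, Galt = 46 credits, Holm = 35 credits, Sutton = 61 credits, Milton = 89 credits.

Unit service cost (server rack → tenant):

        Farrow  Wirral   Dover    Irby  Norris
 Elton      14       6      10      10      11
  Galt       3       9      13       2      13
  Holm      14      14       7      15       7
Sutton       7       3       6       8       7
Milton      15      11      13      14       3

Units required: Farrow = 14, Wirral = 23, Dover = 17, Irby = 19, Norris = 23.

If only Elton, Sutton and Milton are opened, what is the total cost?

Each tenant is assigned to its cheapest site among the open ones.
{Elton, Sutton, Milton}: Farrow→Sutton 7·14=98, Wirral→Sutton 3·23=69, Dover→Sutton 6·17=102, Irby→Sutton 8·19=152, Norris→Milton 3·23=69. Service 490; fixed 193; total 683.

Total cost: 683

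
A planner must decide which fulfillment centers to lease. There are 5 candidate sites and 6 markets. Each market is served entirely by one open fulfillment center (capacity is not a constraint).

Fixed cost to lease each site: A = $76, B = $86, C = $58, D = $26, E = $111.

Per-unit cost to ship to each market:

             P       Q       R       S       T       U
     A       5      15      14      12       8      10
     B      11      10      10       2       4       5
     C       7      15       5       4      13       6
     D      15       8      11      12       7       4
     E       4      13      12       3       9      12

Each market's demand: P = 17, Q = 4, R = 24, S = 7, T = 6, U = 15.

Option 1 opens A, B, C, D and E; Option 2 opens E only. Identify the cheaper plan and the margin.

Option 1: {A, B, C, D, E}: P→E 4·17=68, Q→D 8·4=32, R→C 5·24=120, S→B 2·7=14, T→B 4·6=24, U→D 4·15=60. Service 318; fixed 357; total 675.
Option 2: {E}: P→E 4·17=68, Q→E 13·4=52, R→E 12·24=288, S→E 3·7=21, T→E 9·6=54, U→E 12·15=180. Service 663; fixed 111; total 774.
Difference: |675 − 774| = 99.

Option 1 is cheaper by 99.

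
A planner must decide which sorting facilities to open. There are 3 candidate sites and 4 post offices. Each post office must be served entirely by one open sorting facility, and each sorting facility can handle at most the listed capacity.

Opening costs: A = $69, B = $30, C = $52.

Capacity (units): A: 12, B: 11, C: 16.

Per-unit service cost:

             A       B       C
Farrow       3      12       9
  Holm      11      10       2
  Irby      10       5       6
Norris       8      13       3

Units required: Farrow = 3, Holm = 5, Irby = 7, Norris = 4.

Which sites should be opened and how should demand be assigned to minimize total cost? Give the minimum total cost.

Minimum total cost: 166

Open {B, C}: Farrow→C 9·3=27, Holm→C 2·5=10, Irby→B 5·7=35, Norris→C 3·4=12.
Loads: B carries 7/11, C carries 12/16. Service 84; fixed 82; total 166.
Next best feasible plan costs 175.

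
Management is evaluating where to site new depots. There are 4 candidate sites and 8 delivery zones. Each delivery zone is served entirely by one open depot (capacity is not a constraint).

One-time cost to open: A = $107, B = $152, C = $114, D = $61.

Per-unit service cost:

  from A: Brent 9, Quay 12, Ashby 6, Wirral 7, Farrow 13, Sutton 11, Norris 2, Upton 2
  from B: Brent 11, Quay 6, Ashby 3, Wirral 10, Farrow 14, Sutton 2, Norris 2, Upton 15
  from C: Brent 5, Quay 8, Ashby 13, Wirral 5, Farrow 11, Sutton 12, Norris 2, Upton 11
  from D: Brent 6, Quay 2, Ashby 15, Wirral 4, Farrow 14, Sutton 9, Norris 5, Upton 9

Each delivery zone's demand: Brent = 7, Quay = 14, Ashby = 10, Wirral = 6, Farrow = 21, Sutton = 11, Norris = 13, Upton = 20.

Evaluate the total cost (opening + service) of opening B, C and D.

Each delivery zone is assigned to its cheapest site among the open ones.
{B, C, D}: Brent→C 5·7=35, Quay→D 2·14=28, Ashby→B 3·10=30, Wirral→D 4·6=24, Farrow→C 11·21=231, Sutton→B 2·11=22, Norris→B 2·13=26, Upton→D 9·20=180. Service 576; fixed 327; total 903.

Total cost: 903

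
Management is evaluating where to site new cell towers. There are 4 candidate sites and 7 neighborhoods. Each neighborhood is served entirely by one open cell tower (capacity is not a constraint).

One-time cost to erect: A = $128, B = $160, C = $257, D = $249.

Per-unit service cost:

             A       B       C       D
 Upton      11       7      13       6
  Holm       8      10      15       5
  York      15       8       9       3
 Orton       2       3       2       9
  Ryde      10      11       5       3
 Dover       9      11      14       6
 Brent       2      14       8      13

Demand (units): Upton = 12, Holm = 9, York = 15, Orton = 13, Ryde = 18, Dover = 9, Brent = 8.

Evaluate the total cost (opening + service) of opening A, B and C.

Each neighborhood is assigned to its cheapest site among the open ones.
{A, B, C}: Upton→B 7·12=84, Holm→A 8·9=72, York→B 8·15=120, Orton→A 2·13=26, Ryde→C 5·18=90, Dover→A 9·9=81, Brent→A 2·8=16. Service 489; fixed 545; total 1034.

Total cost: 1034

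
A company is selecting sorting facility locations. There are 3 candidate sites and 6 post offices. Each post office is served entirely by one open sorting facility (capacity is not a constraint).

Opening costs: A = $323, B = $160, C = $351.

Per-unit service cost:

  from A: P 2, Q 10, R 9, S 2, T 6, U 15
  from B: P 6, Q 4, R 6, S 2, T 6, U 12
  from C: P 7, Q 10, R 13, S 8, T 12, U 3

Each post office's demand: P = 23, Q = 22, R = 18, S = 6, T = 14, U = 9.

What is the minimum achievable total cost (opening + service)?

For any fixed open set, each post office goes to its cheapest open site; total = fixed + service.
{B}: P→B 6·23=138, Q→B 4·22=88, R→B 6·18=108, S→B 2·6=12, T→B 6·14=84, U→B 12·9=108. Service 538; fixed 160; total 698.
{A, B}: service 446 + fixed 483 = 929
{B, C}: P→B 6·23=138, Q→B 4·22=88, R→B 6·18=108, S→B 2·6=12, T→B 6·14=84, U→C 3·9=27. Service 457; fixed 511; total 968.
{A, B, C}: P→A 2·23=46, Q→B 4·22=88, R→B 6·18=108, S→A 2·6=12, T→A 6·14=84, U→C 3·9=27. Service 365; fixed 834; total 1199.
(All 7 nonempty subsets were checked; B only is lowest.)

Minimum total cost: 698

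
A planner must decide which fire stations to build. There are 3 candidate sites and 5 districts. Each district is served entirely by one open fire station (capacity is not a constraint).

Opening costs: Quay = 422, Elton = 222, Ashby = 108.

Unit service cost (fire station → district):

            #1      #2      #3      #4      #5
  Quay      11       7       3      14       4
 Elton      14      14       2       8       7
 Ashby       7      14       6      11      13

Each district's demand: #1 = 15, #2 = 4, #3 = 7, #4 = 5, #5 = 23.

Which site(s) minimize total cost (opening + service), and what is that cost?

Open Ashby only; minimum total cost 665.

For any fixed open set, each district goes to its cheapest open site; total = fixed + service.
{Ashby}: #1→Ashby 7·15=105, #2→Ashby 14·4=56, #3→Ashby 6·7=42, #4→Ashby 11·5=55, #5→Ashby 13·23=299. Service 557; fixed 108; total 665.
{Elton}: service 481 + fixed 222 = 703
{Elton, Ashby}: service 376 + fixed 330 = 706
{Quay, Elton, Ashby}: service 279 + fixed 752 = 1031
(All 7 nonempty subsets were checked; Ashby only is lowest.)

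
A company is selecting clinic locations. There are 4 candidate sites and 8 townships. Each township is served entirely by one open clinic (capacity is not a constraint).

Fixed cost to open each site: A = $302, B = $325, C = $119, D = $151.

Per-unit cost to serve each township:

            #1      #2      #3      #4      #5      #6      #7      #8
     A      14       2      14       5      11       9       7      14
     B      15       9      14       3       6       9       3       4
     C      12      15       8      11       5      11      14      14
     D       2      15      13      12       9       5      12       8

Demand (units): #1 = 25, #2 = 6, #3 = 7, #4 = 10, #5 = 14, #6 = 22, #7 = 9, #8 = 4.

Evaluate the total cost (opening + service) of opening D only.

Each township is assigned to its cheapest site among the open ones.
{D}: #1→D 2·25=50, #2→D 15·6=90, #3→D 13·7=91, #4→D 12·10=120, #5→D 9·14=126, #6→D 5·22=110, #7→D 12·9=108, #8→D 8·4=32. Service 727; fixed 151; total 878.

Total cost: 878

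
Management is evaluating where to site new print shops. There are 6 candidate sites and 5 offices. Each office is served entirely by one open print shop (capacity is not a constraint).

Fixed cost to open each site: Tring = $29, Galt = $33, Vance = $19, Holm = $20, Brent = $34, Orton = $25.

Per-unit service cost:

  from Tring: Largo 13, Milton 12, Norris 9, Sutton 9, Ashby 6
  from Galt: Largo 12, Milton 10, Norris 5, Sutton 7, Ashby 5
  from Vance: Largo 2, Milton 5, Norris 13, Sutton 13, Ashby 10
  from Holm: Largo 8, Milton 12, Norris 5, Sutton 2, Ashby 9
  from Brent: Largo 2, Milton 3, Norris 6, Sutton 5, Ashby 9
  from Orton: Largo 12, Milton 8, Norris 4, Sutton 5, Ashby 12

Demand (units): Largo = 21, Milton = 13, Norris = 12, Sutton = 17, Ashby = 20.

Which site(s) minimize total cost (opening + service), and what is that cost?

Open Galt, Holm and Brent; minimum total cost 362.

For any fixed open set, each office goes to its cheapest open site; total = fixed + service.
{Galt, Holm, Brent}: Largo→Brent 2·21=42, Milton→Brent 3·13=39, Norris→Galt 5·12=60, Sutton→Holm 2·17=34, Ashby→Galt 5·20=100. Service 275; fixed 87; total 362.
{Galt, Vance, Holm}: service 301 + fixed 72 = 373
{Galt, Holm, Brent, Orton}: Largo→Brent 2·21=42, Milton→Brent 3·13=39, Norris→Orton 4·12=48, Sutton→Holm 2·17=34, Ashby→Galt 5·20=100. Service 263; fixed 112; total 375.
{Tring, Galt, Vance, Holm, Brent, Orton}: service 263 + fixed 160 = 423
No other subset beats 362.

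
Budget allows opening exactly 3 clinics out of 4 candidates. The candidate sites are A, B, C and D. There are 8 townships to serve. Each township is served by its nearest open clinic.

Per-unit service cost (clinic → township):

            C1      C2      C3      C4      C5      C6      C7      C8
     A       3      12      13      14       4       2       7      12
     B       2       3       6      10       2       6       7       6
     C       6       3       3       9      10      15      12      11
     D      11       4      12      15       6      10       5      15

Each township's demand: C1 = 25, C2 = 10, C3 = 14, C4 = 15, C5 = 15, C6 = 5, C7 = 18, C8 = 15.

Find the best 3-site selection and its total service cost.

With exactly 3 open, each township uses its cheapest among the chosen.
{B, C, D}: C1→B 2·25=50, C2→B 3·10=30, C3→C 3·14=42, C4→C 9·15=135, C5→B 2·15=30, C6→B 6·5=30, C7→D 5·18=90, C8→B 6·15=90. Service cost 497.
{A, B, C}: service cost 513
{A, B, D}: service cost 534
Among all 4 size-3 choices, {B, C, D} is lowest.

Choose B, C and D; total service cost 497.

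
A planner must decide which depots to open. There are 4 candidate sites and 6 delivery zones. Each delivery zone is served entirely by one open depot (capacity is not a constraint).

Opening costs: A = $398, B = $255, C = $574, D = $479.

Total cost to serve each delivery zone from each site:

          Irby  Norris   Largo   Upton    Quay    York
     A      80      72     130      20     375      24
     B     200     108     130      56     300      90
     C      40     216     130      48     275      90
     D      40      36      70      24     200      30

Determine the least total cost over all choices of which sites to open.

For any fixed open set, each delivery zone goes to its cheapest open site; total = fixed + service.
{D}: Irby→D 40, Norris→D 36, Largo→D 70, Upton→D 24, Quay→D 200, York→D 30. Service 400; fixed 479; total 879.
{A}: Irby→A 80, Norris→A 72, Largo→A 130, Upton→A 20, Quay→A 375, York→A 24. Service 701; fixed 398; total 1099.
{B, D}: Irby→D 40, Norris→D 36, Largo→D 70, Upton→D 24, Quay→D 200, York→D 30. Service 400; fixed 734; total 1134.
{A, B, C, D}: service 390 + fixed 1706 = 2096
No other subset beats 879.

Minimum total cost: 879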